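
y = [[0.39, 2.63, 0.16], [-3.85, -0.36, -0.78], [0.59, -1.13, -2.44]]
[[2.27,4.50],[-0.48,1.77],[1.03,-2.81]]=y @ [[0.2,-0.66],[0.88,1.80],[-0.78,0.16]]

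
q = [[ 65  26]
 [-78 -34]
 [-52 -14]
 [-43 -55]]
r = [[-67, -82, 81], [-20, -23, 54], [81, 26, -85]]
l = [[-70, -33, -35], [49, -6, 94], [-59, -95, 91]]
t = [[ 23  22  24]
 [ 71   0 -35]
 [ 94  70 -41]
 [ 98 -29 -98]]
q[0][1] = 26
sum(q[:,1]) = -77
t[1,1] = 0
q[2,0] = -52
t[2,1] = 70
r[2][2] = -85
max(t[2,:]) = 94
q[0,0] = 65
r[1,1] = -23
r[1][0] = -20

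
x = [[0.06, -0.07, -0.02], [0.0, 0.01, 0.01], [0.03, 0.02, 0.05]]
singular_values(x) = [0.1, 0.06, 0.0]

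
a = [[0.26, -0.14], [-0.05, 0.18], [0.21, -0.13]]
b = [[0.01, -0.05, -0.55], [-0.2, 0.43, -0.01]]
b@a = [[-0.11, 0.06],  [-0.08, 0.11]]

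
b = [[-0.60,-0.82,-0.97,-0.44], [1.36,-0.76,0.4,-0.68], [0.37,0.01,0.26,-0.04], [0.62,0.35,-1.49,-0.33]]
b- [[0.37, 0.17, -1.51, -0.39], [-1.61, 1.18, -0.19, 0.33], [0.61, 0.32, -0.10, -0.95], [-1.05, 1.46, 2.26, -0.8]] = [[-0.97,-0.99,0.54,-0.05], [2.97,-1.94,0.59,-1.01], [-0.24,-0.31,0.36,0.91], [1.67,-1.11,-3.75,0.47]]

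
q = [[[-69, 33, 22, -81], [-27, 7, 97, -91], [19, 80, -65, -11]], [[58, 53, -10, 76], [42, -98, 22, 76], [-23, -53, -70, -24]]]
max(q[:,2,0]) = 19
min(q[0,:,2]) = -65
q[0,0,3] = -81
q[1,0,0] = 58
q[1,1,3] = 76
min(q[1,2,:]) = -70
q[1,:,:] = [[58, 53, -10, 76], [42, -98, 22, 76], [-23, -53, -70, -24]]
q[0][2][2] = -65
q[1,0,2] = -10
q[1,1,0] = 42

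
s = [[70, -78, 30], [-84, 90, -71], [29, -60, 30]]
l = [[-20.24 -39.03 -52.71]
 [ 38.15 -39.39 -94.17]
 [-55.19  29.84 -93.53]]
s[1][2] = -71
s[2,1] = -60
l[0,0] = -20.24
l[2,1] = 29.84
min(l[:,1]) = -39.39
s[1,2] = -71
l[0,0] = -20.24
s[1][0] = -84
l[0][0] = -20.24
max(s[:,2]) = 30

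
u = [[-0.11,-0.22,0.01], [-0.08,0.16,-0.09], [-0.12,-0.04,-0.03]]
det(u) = -0.00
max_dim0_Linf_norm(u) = 0.22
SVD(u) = [[-0.83,  -0.28,  -0.47], [0.5,  -0.75,  -0.44], [-0.23,  -0.6,  0.77]] @ diag([0.28798257934024174, 0.18572762970321208, 0.013087458170627066]) @ [[0.28, 0.95, -0.16],[0.88, -0.18, 0.44],[-0.39, 0.26, 0.88]]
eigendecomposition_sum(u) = [[-0.13, -0.08, -0.04], [-0.06, -0.04, -0.02], [-0.11, -0.07, -0.03]] + [[0.0, 0.01, -0.01],[-0.0, -0.0, 0.01],[-0.01, -0.01, 0.02]] + [[0.01, -0.14, 0.06],[-0.02, 0.20, -0.08],[-0.00, 0.04, -0.02]]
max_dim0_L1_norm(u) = 0.42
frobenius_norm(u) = 0.34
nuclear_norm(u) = 0.49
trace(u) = 0.02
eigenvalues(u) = [-0.2, 0.02, 0.2]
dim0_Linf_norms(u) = [0.12, 0.22, 0.09]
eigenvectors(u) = [[0.73, 0.44, 0.57], [0.32, -0.29, -0.81], [0.6, -0.85, -0.16]]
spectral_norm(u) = 0.29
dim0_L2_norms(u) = [0.18, 0.27, 0.1]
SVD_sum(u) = [[-0.07, -0.23, 0.04], [0.04, 0.14, -0.02], [-0.02, -0.06, 0.01]] + [[-0.05, 0.01, -0.02],[-0.12, 0.02, -0.06],[-0.1, 0.02, -0.05]] + [[0.00,  -0.00,  -0.01], [0.0,  -0.0,  -0.01], [-0.0,  0.0,  0.01]]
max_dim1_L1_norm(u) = 0.34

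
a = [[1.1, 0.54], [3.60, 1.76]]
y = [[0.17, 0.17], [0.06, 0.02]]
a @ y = [[0.22, 0.2], [0.72, 0.65]]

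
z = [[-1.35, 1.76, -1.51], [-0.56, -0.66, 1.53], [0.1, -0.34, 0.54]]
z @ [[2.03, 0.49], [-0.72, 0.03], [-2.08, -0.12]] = [[-0.87, -0.43], [-3.84, -0.48], [-0.68, -0.03]]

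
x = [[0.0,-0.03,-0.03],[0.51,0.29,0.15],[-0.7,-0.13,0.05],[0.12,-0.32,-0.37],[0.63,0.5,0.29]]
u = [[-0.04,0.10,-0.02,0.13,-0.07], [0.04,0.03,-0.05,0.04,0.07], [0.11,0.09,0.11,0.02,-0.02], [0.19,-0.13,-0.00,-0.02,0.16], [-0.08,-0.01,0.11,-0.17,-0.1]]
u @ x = [[0.04,-0.04,-0.05], [0.10,0.04,0.01], [-0.04,-0.01,0.0], [0.03,0.04,0.03], [-0.17,-0.01,0.04]]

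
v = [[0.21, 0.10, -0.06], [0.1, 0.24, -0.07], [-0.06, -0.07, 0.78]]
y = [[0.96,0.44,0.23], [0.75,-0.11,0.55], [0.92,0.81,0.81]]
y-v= [[0.75, 0.34, 0.29],[0.65, -0.35, 0.62],[0.98, 0.88, 0.03]]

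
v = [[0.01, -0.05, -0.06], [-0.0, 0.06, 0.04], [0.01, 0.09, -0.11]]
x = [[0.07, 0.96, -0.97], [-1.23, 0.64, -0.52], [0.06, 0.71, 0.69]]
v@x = [[0.06,-0.06,-0.03],  [-0.07,0.07,-0.00],  [-0.12,-0.01,-0.13]]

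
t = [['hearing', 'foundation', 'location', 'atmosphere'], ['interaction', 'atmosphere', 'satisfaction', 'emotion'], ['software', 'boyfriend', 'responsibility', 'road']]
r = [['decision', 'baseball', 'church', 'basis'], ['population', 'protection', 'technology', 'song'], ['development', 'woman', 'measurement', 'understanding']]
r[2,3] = 'understanding'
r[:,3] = ['basis', 'song', 'understanding']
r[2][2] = 'measurement'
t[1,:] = ['interaction', 'atmosphere', 'satisfaction', 'emotion']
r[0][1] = 'baseball'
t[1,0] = 'interaction'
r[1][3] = 'song'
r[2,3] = 'understanding'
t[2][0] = 'software'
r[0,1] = 'baseball'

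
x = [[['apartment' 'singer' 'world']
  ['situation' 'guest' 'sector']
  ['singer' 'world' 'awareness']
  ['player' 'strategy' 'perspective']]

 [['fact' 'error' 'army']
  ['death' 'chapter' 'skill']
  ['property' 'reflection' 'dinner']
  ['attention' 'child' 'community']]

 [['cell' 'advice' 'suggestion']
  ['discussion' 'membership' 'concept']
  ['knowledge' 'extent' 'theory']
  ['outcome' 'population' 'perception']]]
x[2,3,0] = 'outcome'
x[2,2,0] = 'knowledge'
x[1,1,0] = 'death'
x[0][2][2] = 'awareness'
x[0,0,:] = ['apartment', 'singer', 'world']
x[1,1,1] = 'chapter'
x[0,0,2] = 'world'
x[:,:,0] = [['apartment', 'situation', 'singer', 'player'], ['fact', 'death', 'property', 'attention'], ['cell', 'discussion', 'knowledge', 'outcome']]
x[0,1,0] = 'situation'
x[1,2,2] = 'dinner'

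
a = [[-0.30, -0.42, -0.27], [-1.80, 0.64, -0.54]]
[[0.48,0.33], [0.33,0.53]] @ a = [[-0.74, 0.01, -0.31], [-1.05, 0.20, -0.38]]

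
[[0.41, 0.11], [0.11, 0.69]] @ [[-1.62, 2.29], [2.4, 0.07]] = [[-0.40, 0.95], [1.48, 0.3]]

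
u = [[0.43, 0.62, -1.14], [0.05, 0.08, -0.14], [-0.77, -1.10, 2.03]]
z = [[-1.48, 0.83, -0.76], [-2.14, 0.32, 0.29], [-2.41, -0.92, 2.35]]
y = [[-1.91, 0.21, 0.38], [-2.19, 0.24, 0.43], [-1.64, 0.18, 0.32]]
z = y + u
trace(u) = 2.54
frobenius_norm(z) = 4.52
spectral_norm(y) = 3.42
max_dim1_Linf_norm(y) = 2.19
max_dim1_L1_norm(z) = 5.68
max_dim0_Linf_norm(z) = 2.41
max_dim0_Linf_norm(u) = 2.03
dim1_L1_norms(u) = [2.19, 0.27, 3.9]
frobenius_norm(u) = 2.80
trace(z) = 1.19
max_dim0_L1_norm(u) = 3.31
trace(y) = -1.35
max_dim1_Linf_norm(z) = 2.41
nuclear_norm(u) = 2.80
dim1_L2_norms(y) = [1.96, 2.24, 1.68]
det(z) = 0.00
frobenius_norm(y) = 3.42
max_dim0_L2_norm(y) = 3.34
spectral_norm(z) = 3.95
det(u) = -0.00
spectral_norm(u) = 2.80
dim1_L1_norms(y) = [2.5, 2.86, 2.14]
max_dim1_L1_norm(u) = 3.9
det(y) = -0.00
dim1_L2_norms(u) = [1.37, 0.17, 2.43]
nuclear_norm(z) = 6.14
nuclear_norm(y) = 3.43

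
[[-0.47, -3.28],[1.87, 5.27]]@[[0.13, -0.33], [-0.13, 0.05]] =[[0.37, -0.01], [-0.44, -0.35]]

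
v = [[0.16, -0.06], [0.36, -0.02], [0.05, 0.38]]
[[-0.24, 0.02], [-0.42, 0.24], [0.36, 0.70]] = v@[[-1.1, 0.77], [1.08, 1.75]]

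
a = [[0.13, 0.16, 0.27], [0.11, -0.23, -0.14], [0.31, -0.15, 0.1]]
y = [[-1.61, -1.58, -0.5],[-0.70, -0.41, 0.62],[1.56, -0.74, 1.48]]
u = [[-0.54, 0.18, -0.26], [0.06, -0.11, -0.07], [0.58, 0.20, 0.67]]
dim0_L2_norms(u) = [0.79, 0.29, 0.72]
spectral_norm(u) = 1.05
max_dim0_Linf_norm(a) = 0.31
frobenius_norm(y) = 3.40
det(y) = -3.51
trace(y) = -0.54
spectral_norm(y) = 2.74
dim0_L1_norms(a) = [0.55, 0.54, 0.51]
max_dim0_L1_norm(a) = 0.55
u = y @ a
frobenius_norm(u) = 1.11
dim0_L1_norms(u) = [1.18, 0.49, 1.0]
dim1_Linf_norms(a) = [0.27, 0.23, 0.31]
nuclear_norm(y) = 5.31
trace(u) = 0.02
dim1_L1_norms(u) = [0.98, 0.24, 1.45]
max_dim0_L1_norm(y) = 3.87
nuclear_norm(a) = 0.81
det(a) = 0.00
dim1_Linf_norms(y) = [1.61, 0.7, 1.56]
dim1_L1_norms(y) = [3.69, 1.73, 3.78]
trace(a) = 0.00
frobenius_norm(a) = 0.57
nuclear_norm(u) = 1.42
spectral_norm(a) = 0.41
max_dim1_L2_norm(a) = 0.36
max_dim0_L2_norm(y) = 2.35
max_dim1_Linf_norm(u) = 0.67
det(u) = -0.00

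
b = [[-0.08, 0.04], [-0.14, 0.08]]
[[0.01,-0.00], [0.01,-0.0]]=b @ [[-0.10, 0.03], [-0.07, 0.02]]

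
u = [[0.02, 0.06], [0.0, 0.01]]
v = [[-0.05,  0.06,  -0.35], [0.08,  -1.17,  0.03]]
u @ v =[[0.00, -0.07, -0.01], [0.00, -0.01, 0.0]]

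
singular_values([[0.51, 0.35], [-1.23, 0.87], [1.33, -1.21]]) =[2.35, 0.61]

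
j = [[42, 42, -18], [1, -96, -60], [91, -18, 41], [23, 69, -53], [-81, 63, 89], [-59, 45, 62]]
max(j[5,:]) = 62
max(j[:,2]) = 89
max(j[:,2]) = 89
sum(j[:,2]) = 61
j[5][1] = 45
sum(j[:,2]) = 61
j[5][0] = -59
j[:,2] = [-18, -60, 41, -53, 89, 62]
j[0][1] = 42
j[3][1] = 69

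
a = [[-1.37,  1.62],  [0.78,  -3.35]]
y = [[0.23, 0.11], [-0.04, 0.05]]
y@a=[[-0.23, 0.0],[0.09, -0.23]]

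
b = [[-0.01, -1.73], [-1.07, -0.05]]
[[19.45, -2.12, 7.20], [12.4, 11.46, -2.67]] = b @[[-11.07, -10.77, 2.69], [-11.18, 1.29, -4.18]]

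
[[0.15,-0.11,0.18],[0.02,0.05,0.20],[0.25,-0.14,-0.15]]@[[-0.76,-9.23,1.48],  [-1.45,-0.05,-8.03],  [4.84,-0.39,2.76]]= [[0.92, -1.45, 1.60],[0.88, -0.27, 0.18],[-0.71, -2.24, 1.08]]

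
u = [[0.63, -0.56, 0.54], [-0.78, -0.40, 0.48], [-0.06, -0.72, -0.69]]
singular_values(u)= [1.01, 1.0, 1.0]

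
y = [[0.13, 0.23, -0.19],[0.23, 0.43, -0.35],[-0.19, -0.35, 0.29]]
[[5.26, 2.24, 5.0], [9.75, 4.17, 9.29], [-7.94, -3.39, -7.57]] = y @ [[7.73, 1.32, 3.85], [21.20, 10.57, 19.73], [3.28, 1.93, 0.22]]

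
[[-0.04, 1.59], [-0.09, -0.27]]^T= [[-0.04, -0.09], [1.59, -0.27]]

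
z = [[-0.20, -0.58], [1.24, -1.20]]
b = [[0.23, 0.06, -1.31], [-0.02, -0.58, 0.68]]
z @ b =[[-0.03, 0.32, -0.13], [0.31, 0.77, -2.44]]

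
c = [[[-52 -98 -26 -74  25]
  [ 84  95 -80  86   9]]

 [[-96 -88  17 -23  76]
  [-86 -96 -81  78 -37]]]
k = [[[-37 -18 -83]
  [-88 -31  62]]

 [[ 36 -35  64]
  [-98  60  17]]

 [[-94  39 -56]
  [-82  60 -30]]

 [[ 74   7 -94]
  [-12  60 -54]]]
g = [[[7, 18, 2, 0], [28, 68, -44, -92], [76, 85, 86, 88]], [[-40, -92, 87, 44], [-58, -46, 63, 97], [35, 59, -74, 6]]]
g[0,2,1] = 85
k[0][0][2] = -83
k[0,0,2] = -83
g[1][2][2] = -74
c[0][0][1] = -98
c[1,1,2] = -81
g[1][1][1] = -46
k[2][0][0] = -94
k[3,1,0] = -12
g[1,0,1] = -92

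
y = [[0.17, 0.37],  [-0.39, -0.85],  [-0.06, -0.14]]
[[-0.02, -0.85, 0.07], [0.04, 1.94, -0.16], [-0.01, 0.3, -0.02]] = y@[[-2.99, -5.21, 1.73], [1.33, 0.11, -0.61]]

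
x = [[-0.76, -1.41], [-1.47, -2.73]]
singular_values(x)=[3.49, 0.0]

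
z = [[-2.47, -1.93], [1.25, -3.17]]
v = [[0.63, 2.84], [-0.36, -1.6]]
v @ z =[[1.99,-10.22],[-1.11,5.77]]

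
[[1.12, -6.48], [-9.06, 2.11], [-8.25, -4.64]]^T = [[1.12, -9.06, -8.25],[-6.48, 2.11, -4.64]]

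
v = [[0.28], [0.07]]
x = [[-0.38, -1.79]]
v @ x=[[-0.11, -0.50], [-0.03, -0.13]]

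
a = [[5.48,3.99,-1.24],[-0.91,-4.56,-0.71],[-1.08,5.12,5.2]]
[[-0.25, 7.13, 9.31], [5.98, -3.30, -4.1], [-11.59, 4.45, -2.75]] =a@[[0.77, 1.2, 0.69], [-1.35, 0.37, 0.97], [-0.74, 0.74, -1.34]]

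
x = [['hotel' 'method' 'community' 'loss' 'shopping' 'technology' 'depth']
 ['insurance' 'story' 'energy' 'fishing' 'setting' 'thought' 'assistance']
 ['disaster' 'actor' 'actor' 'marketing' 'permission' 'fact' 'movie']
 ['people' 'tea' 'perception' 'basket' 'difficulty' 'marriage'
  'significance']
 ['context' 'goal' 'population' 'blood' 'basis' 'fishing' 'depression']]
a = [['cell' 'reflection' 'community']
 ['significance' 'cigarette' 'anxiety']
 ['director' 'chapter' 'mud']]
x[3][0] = 'people'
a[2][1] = 'chapter'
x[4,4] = 'basis'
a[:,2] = ['community', 'anxiety', 'mud']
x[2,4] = 'permission'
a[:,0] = ['cell', 'significance', 'director']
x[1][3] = 'fishing'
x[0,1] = 'method'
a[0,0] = 'cell'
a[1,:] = ['significance', 'cigarette', 'anxiety']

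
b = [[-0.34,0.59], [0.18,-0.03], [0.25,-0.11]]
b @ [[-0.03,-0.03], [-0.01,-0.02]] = [[0.0, -0.0], [-0.01, -0.00], [-0.01, -0.01]]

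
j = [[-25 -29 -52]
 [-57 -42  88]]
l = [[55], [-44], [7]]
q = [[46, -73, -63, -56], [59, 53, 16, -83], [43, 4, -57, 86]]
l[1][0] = -44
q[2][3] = 86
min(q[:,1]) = -73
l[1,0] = -44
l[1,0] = -44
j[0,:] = [-25, -29, -52]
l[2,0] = 7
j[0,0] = -25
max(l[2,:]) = 7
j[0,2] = -52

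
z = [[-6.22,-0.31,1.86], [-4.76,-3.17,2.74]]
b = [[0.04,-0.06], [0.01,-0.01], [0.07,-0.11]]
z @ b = [[-0.12,0.17],[-0.03,0.02]]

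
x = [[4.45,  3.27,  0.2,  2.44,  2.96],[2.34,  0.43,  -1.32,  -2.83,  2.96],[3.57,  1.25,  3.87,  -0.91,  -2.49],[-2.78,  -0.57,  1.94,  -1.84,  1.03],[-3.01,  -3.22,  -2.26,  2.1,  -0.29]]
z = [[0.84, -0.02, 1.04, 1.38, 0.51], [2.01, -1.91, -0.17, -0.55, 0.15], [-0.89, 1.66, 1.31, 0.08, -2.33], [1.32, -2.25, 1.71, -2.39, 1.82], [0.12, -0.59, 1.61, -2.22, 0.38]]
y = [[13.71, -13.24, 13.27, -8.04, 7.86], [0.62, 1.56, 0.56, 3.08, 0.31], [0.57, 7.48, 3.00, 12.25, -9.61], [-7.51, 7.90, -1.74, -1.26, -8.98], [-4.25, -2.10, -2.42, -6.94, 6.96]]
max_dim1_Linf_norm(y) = 13.71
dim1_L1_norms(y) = [56.12, 6.13, 32.91, 27.39, 22.67]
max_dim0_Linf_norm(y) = 13.71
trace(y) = 23.97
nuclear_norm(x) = 24.08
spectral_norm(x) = 8.99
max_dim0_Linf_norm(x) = 4.45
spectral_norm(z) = 5.61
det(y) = -8011.66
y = x @ z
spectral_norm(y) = 30.59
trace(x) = 6.62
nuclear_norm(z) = 12.78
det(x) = 996.97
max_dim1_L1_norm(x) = 13.32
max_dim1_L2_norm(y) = 25.8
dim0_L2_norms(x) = [7.4, 4.81, 5.06, 4.75, 4.99]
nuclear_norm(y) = 59.64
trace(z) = -1.77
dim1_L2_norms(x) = [6.73, 4.92, 6.03, 4.03, 5.39]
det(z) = -8.08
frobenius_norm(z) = 7.03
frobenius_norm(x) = 12.29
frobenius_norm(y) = 36.27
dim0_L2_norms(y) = [16.22, 17.33, 13.94, 16.55, 16.83]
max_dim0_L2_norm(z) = 3.59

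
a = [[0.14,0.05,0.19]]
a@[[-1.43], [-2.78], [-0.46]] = [[-0.43]]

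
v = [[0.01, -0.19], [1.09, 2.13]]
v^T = [[0.01,1.09], [-0.19,2.13]]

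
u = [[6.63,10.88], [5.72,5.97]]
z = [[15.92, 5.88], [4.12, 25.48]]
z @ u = [[139.18,208.31],[173.06,196.94]]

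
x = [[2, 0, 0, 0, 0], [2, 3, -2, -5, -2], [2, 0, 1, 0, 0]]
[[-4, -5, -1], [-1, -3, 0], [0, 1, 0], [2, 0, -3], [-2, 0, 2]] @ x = [[-20, -15, 9, 25, 10], [-8, -9, 6, 15, 6], [2, 3, -2, -5, -2], [-2, 0, -3, 0, 0], [0, 0, 2, 0, 0]]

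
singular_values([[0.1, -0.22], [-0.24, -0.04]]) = [0.27, 0.21]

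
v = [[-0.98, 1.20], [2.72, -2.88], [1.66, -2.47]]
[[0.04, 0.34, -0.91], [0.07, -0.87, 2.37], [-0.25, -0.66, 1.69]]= v @ [[0.46,-0.13,0.50], [0.41,0.18,-0.35]]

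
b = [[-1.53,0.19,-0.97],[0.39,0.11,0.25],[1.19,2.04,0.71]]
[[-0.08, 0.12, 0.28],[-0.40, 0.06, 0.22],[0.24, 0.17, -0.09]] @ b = [[0.5,0.57,0.31],[0.9,0.38,0.56],[-0.41,-0.12,-0.25]]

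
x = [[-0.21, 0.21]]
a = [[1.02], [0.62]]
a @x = [[-0.21, 0.21], [-0.13, 0.13]]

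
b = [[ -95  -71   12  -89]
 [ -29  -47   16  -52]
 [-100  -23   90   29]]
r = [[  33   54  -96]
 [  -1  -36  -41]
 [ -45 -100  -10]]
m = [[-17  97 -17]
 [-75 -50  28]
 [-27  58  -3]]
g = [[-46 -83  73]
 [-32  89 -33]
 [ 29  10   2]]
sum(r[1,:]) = -78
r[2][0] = -45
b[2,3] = 29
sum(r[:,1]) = -82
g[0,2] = 73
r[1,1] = -36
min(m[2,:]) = -27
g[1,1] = 89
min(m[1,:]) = -75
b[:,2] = [12, 16, 90]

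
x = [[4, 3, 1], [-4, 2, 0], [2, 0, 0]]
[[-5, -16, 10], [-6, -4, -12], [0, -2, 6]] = x @ [[0, -1, 3], [-3, -4, 0], [4, 0, -2]]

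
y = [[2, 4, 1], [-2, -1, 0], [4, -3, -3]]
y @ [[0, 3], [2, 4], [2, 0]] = [[10, 22], [-2, -10], [-12, 0]]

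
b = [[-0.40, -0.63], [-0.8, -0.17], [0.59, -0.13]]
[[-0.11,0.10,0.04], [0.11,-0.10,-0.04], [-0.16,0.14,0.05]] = b @ [[-0.2, 0.18, 0.07], [0.30, -0.27, -0.1]]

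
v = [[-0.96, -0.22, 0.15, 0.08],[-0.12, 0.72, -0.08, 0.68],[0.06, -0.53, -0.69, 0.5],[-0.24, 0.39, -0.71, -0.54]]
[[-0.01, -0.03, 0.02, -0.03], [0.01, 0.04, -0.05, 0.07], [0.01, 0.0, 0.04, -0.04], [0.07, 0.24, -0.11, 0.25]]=v @ [[-0.01, -0.03, 0.02, -0.04], [0.03, 0.13, -0.1, 0.17], [-0.06, -0.18, 0.06, -0.16], [-0.02, -0.10, 0.05, -0.11]]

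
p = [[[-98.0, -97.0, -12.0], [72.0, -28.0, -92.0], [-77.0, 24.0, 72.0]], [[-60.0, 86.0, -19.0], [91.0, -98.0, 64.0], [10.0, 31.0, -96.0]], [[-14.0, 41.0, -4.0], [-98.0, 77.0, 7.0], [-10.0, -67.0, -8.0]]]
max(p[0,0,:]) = -12.0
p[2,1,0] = -98.0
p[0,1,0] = 72.0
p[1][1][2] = 64.0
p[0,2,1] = 24.0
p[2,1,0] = -98.0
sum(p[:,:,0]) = -184.0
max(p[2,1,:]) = 77.0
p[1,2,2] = -96.0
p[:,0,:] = [[-98.0, -97.0, -12.0], [-60.0, 86.0, -19.0], [-14.0, 41.0, -4.0]]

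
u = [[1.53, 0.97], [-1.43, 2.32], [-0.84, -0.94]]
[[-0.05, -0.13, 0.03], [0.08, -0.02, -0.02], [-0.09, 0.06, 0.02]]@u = [[0.08,-0.38], [0.17,0.05], [-0.24,0.03]]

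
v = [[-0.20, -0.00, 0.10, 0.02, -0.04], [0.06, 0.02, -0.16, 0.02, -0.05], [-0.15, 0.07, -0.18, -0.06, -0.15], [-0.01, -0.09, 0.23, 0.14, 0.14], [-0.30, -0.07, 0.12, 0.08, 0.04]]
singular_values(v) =[0.48, 0.38, 0.11, 0.05, 0.0]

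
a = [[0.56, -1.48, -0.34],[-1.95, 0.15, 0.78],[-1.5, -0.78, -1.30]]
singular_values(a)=[2.53, 2.06, 0.98]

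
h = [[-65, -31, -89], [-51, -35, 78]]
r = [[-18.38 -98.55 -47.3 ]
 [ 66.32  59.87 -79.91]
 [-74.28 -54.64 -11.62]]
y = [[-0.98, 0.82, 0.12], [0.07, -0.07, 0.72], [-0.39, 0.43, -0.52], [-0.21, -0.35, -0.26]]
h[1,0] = -51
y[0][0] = -0.976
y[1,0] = 0.072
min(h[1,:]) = -51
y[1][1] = -0.068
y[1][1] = -0.068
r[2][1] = -54.64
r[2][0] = -74.28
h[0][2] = -89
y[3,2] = -0.264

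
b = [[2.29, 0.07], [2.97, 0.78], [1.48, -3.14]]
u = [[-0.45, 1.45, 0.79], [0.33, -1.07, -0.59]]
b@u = [[-1.01,  3.25,  1.77], [-1.08,  3.47,  1.89], [-1.7,  5.51,  3.02]]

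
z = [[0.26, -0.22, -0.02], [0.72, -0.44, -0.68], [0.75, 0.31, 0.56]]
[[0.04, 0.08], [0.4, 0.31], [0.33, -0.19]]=z @ [[0.51,  0.03], [0.43,  -0.32], [-0.33,  -0.21]]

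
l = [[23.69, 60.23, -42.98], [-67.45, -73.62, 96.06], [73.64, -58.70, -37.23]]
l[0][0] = 23.69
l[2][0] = 73.64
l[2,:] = [73.64, -58.7, -37.23]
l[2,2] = -37.23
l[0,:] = [23.69, 60.23, -42.98]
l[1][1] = -73.62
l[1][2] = 96.06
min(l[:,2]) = -42.98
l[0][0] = 23.69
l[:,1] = [60.23, -73.62, -58.7]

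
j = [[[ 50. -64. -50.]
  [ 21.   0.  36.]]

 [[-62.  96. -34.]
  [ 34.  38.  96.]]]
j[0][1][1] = 0.0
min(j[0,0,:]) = -64.0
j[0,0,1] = -64.0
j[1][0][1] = 96.0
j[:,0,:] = [[50.0, -64.0, -50.0], [-62.0, 96.0, -34.0]]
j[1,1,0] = 34.0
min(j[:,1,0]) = 21.0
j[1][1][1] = 38.0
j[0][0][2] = -50.0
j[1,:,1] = [96.0, 38.0]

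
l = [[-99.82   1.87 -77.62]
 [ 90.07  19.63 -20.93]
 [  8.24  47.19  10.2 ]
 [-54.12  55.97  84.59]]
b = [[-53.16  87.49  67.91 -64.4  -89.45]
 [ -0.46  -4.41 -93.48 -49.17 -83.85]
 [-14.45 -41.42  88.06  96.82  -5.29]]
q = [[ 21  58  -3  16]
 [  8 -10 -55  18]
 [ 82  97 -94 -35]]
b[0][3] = -64.4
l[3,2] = 84.59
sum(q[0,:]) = 92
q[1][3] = 18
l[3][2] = 84.59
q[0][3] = 16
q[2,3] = -35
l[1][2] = -20.93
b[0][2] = 67.91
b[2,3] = 96.82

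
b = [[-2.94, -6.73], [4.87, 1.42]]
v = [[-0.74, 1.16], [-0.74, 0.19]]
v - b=[[2.20, 7.89],[-5.61, -1.23]]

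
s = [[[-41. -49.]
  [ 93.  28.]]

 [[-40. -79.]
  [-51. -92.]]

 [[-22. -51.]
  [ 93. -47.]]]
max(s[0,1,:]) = 93.0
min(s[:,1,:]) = -92.0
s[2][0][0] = -22.0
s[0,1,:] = [93.0, 28.0]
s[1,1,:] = [-51.0, -92.0]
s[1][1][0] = -51.0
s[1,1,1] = -92.0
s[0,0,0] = -41.0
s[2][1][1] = -47.0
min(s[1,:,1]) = -92.0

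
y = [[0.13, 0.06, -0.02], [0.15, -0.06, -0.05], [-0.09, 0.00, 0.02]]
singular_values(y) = [0.22, 0.09, 0.0]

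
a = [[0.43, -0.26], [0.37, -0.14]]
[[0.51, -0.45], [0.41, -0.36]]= a @ [[0.97, -0.86], [-0.34, 0.3]]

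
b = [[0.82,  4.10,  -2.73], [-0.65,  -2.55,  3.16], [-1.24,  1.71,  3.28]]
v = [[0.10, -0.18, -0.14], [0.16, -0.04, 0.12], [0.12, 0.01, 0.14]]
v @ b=[[0.37, 0.63, -1.30], [0.01, 0.96, -0.17], [-0.08, 0.71, 0.16]]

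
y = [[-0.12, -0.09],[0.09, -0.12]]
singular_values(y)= [0.15, 0.15]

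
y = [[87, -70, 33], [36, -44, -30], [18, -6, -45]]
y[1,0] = 36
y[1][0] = 36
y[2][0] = 18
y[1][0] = 36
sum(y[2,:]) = -33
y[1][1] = -44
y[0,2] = 33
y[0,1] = -70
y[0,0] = 87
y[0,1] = -70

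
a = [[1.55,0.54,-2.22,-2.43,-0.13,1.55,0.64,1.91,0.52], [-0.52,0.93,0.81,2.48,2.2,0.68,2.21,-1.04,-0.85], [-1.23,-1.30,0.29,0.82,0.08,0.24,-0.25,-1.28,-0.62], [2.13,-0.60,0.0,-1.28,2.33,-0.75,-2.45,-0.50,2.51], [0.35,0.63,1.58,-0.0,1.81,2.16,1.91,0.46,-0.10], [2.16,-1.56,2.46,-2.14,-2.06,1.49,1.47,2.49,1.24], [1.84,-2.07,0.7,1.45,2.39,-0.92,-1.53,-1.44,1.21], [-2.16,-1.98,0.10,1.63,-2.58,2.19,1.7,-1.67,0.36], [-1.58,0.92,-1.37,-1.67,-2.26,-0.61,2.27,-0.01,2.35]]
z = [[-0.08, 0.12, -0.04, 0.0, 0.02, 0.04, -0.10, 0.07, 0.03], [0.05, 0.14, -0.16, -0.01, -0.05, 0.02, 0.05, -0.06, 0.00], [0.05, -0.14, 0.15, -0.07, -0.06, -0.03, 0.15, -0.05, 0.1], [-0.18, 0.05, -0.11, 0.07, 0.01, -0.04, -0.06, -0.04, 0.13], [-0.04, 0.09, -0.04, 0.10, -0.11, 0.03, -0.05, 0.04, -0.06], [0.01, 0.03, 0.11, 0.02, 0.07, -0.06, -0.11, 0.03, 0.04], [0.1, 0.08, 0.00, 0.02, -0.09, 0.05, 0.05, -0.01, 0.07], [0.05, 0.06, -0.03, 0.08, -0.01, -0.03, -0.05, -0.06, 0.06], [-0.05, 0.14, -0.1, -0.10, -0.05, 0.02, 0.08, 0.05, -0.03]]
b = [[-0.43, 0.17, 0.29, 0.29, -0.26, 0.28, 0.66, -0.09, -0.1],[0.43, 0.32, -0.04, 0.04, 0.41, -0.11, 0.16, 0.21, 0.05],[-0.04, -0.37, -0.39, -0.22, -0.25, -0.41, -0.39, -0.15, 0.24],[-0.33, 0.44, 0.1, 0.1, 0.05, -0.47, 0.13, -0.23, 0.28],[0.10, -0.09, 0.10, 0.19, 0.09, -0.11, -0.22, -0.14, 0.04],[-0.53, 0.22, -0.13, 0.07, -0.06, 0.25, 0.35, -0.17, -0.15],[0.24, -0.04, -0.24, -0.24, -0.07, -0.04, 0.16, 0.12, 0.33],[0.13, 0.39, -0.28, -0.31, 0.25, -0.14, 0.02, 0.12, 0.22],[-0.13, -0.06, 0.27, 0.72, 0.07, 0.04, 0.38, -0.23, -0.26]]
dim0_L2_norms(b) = [0.93, 0.82, 0.7, 0.93, 0.62, 0.76, 0.99, 0.51, 0.63]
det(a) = -1406.46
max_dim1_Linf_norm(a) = 2.58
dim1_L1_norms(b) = [2.57, 1.77, 2.46, 2.13, 1.08, 1.93, 1.48, 1.86, 2.16]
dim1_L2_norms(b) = [0.99, 0.74, 0.9, 0.83, 0.39, 0.77, 0.57, 0.7, 0.94]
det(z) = -0.00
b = z @ a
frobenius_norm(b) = 2.34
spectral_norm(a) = 7.80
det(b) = 0.00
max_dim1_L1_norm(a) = 17.07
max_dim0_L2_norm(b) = 0.99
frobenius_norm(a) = 13.99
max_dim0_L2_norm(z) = 0.31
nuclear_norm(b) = 5.37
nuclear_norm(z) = 1.63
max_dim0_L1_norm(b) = 2.47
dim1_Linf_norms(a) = [2.43, 2.48, 1.3, 2.51, 2.16, 2.49, 2.39, 2.58, 2.35]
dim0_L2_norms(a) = [4.9, 3.88, 4.07, 5.15, 5.94, 4.05, 5.25, 4.23, 4.04]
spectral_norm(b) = 1.58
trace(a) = 3.94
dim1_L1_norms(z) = [0.5, 0.54, 0.8, 0.69, 0.56, 0.48, 0.47, 0.43, 0.62]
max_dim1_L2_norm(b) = 0.99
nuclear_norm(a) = 34.61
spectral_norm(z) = 0.43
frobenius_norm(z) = 0.67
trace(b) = -0.04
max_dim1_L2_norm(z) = 0.3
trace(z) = 0.07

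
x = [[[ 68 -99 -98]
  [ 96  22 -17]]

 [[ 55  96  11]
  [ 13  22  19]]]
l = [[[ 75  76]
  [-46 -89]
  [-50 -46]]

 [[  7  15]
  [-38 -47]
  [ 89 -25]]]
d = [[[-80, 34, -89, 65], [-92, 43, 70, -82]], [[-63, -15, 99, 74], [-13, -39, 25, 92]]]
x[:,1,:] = [[96, 22, -17], [13, 22, 19]]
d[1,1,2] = 25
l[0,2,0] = -50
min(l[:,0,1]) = 15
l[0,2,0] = -50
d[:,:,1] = [[34, 43], [-15, -39]]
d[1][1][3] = 92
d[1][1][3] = 92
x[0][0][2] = -98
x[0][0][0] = 68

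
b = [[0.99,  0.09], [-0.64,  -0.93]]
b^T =[[0.99, -0.64],[0.09, -0.93]]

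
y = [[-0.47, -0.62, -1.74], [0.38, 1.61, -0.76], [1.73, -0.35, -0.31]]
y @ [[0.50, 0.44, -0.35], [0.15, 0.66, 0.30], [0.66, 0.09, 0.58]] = [[-1.48, -0.77, -1.03], [-0.07, 1.16, -0.09], [0.61, 0.5, -0.89]]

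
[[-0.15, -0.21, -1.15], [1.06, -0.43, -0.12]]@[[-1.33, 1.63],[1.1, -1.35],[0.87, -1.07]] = [[-1.03, 1.27], [-1.99, 2.44]]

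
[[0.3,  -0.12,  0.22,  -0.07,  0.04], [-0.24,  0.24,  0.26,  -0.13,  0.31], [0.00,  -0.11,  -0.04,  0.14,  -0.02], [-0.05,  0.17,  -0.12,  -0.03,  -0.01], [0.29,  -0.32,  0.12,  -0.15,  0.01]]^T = [[0.3, -0.24, 0.0, -0.05, 0.29],[-0.12, 0.24, -0.11, 0.17, -0.32],[0.22, 0.26, -0.04, -0.12, 0.12],[-0.07, -0.13, 0.14, -0.03, -0.15],[0.04, 0.31, -0.02, -0.01, 0.01]]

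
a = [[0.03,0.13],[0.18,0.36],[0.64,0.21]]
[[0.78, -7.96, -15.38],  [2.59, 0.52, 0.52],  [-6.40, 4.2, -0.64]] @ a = [[-11.25, -5.99],[0.50, 0.63],[0.15, 0.55]]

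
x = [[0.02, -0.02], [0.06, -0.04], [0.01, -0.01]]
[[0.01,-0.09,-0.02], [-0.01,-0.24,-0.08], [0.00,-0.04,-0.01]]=x@[[-1.23,-3.37,-1.57], [-1.50,0.90,-0.4]]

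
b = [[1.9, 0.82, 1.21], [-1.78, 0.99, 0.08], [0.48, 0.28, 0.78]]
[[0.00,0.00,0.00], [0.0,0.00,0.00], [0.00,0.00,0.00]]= b @ [[-0.0, 0.0, -0.00], [-0.00, 0.0, -0.00], [-0.00, 0.00, -0.0]]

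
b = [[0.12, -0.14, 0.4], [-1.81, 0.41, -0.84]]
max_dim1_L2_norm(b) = 2.04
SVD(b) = [[-0.15, 0.99], [0.99, 0.15]] @ diag([2.0595885552464437, 0.3192099357756068]) @ [[-0.88, 0.21, -0.43], [-0.47, -0.24, 0.85]]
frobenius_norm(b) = 2.08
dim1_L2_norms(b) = [0.44, 2.04]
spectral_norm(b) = 2.06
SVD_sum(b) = [[0.27,  -0.06,  0.13], [-1.79,  0.42,  -0.88]] + [[-0.15, -0.08, 0.27], [-0.02, -0.01, 0.04]]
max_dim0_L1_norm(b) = 1.93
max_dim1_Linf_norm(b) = 1.81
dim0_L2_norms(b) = [1.81, 0.43, 0.93]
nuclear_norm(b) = 2.38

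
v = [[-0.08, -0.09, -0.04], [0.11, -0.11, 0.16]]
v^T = [[-0.08, 0.11], [-0.09, -0.11], [-0.04, 0.16]]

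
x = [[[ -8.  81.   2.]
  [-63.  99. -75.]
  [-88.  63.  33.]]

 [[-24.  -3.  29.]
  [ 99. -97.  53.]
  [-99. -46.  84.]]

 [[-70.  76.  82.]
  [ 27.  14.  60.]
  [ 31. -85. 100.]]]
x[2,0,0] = -70.0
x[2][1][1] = 14.0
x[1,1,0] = 99.0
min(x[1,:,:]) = -99.0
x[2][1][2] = 60.0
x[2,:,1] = [76.0, 14.0, -85.0]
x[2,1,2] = 60.0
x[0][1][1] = 99.0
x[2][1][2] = 60.0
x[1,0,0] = -24.0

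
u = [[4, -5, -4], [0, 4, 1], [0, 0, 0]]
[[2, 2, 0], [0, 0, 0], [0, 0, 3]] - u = [[-2, 7, 4], [0, -4, -1], [0, 0, 3]]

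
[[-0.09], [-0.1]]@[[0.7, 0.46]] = [[-0.06, -0.04],[-0.07, -0.05]]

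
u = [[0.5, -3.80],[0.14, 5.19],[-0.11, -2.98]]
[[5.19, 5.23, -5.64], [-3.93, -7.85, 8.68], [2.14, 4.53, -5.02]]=u @ [[3.84, -0.86, 1.18], [-0.86, -1.49, 1.64]]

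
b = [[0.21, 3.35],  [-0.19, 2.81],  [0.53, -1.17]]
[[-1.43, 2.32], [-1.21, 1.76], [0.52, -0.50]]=b @ [[0.03, 0.51],[-0.43, 0.66]]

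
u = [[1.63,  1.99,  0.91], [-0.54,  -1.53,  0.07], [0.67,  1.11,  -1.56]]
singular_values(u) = [3.27, 1.82, 0.43]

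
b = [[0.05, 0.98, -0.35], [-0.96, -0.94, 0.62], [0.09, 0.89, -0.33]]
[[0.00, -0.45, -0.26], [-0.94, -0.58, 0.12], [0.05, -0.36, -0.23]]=b@[[0.65, 1.67, 0.64], [-0.47, 0.09, 0.27], [-1.23, 1.79, 1.60]]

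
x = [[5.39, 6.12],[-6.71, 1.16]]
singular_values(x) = [9.34, 5.07]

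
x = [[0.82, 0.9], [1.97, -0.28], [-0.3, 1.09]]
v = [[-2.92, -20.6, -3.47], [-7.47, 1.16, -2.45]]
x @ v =[[-9.12, -15.85, -5.05],  [-3.66, -40.91, -6.15],  [-7.27, 7.44, -1.63]]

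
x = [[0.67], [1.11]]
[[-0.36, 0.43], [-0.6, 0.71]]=x @ [[-0.54, 0.64]]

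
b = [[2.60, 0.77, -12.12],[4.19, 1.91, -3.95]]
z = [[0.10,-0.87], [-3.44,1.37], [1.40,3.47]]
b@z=[[-19.36,  -43.26], [-11.68,  -14.74]]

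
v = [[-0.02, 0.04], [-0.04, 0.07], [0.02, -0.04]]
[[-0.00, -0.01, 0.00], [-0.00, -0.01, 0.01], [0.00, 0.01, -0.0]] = v @ [[-0.0, -0.01, -0.17],[-0.05, -0.15, 0.01]]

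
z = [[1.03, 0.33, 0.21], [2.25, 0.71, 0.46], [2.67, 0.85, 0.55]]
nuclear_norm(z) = 3.90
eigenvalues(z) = [2.29, -0.01, 0.0]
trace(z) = 2.29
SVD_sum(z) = [[1.03, 0.33, 0.21], [2.25, 0.71, 0.46], [2.67, 0.85, 0.55]] + [[-0.0, 0.0, 0.0], [0.00, -0.0, -0.00], [-0.00, 0.00, 0.0]] + [[0.00, 0.00, -0.00], [0.00, 0.00, -0.00], [-0.00, -0.0, 0.0]]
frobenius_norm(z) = 3.89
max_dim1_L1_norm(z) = 4.07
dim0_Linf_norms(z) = [2.67, 0.85, 0.55]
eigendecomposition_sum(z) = [[1.03, 0.33, 0.21], [2.24, 0.71, 0.46], [2.67, 0.85, 0.55]] + [[-0.0, 0.0, -0.00], [0.01, -0.0, 0.0], [0.0, -0.00, 0.00]] + [[0.00, 0.00, -0.00], [0.0, 0.00, -0.0], [-0.00, -0.0, 0.00]]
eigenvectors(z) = [[-0.28, -0.31, -0.19], [-0.62, 0.95, -0.03], [-0.73, 0.01, 0.98]]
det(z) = -0.00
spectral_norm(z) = 3.89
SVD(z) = [[-0.28, 0.43, -0.86], [-0.62, -0.77, -0.18], [-0.73, 0.48, 0.48]] @ diag([3.8917813244889814, 0.005618028678745977, 0.0025612716678837465]) @ [[-0.94, -0.3, -0.19], [-0.34, 0.91, 0.24], [-0.10, -0.29, 0.95]]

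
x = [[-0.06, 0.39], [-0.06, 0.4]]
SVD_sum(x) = [[-0.06, 0.39], [-0.06, 0.4]] + [[-0.0, -0.0], [0.00, 0.00]]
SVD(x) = [[-0.7, -0.72], [-0.72, 0.7]] @ diag([0.5650653701384347, 0.0010618240502917576]) @ [[0.15, -0.99], [0.99, 0.15]]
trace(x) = 0.34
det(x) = -0.00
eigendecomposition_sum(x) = [[-0.00, 0.00], [-0.00, 0.00]] + [[-0.06, 0.39], [-0.06, 0.40]]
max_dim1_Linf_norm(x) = 0.4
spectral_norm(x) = 0.57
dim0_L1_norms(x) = [0.12, 0.79]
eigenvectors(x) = [[-0.99, -0.70], [-0.15, -0.72]]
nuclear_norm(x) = 0.57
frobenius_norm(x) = 0.57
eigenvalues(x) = [-0.0, 0.34]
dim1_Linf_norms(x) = [0.39, 0.4]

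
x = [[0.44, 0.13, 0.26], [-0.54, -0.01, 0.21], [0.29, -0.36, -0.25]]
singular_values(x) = [0.77, 0.51, 0.19]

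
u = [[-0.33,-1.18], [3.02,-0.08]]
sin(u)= [[-0.89, -1.97], [5.04, -0.48]]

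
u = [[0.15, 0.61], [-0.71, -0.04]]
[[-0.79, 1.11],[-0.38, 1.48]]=u @ [[0.61, -2.22], [-1.45, 2.36]]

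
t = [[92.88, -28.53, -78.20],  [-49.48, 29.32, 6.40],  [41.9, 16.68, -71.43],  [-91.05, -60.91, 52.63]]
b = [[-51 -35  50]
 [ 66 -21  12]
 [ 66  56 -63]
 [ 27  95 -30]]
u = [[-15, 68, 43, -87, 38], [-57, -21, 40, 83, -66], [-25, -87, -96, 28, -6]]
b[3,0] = 27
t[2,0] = 41.9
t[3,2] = 52.63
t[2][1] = 16.68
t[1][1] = 29.32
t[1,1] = 29.32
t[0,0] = 92.88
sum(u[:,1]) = -40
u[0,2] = 43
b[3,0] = 27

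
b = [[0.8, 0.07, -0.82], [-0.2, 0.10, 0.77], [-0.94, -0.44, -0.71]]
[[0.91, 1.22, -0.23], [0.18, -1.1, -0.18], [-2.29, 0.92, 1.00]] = b @ [[1.55,-0.00,-0.28], [1.09,0.28,-1.48], [0.5,-1.47,-0.12]]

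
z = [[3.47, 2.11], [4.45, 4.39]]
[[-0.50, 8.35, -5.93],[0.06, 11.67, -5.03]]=z @ [[-0.40, 2.06, -2.64],[0.42, 0.57, 1.53]]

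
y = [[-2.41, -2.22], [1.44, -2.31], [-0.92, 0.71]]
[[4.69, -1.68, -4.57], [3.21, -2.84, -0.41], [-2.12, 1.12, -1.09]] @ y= [[-9.52, -9.78], [-11.45, -0.86], [7.72, 1.35]]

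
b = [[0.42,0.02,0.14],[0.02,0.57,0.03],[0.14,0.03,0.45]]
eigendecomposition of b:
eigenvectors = [[0.74, -0.47, -0.48], [0.02, 0.73, -0.68], [-0.67, -0.49, -0.55]]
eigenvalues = [0.29, 0.54, 0.61]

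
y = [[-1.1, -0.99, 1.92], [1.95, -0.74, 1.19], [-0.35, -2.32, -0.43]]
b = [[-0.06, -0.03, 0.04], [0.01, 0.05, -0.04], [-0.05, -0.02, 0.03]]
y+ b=[[-1.16, -1.02, 1.96],  [1.96, -0.69, 1.15],  [-0.40, -2.34, -0.40]]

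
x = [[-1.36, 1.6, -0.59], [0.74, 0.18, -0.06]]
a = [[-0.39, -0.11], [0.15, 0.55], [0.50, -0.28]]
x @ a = [[0.48, 1.19],[-0.29, 0.03]]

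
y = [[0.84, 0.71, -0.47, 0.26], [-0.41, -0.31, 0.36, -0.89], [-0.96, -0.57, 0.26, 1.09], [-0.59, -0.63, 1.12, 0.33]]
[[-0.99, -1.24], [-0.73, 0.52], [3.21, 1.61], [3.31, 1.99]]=y @ [[-0.52, -1.12], [-0.14, 0.28], [2.03, 1.24], [1.93, 0.34]]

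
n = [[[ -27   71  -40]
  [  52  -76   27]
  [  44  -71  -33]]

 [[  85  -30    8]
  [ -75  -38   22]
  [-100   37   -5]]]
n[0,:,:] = [[-27, 71, -40], [52, -76, 27], [44, -71, -33]]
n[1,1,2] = 22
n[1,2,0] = -100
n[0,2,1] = -71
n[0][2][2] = -33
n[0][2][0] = 44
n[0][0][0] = -27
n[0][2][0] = 44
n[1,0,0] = 85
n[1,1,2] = 22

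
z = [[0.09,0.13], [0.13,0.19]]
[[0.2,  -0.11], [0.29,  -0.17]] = z@[[0.17, 1.26],  [1.42, -1.75]]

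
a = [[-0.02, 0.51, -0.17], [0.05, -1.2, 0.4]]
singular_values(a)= [1.38, 0.0]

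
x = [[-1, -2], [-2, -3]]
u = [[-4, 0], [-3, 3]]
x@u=[[10, -6], [17, -9]]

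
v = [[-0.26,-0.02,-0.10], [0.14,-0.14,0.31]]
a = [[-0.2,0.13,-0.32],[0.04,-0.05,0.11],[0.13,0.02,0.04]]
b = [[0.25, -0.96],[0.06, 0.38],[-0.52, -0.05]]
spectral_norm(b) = 1.06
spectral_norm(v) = 0.42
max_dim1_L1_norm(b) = 1.21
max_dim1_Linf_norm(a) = 0.32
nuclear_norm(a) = 0.54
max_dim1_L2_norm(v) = 0.37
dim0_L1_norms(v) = [0.4, 0.16, 0.41]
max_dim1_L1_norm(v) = 0.59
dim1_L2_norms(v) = [0.28, 0.37]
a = b @ v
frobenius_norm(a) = 0.44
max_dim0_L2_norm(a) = 0.34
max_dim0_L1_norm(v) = 0.41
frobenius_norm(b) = 1.19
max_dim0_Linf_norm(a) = 0.32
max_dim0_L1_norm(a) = 0.47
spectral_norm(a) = 0.43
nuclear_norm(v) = 0.61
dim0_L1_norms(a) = [0.37, 0.2, 0.47]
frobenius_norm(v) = 0.46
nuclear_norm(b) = 1.59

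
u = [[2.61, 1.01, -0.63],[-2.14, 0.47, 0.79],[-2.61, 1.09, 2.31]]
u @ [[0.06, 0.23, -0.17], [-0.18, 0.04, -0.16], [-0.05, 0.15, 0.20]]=[[0.01, 0.55, -0.73], [-0.25, -0.35, 0.45], [-0.47, -0.21, 0.73]]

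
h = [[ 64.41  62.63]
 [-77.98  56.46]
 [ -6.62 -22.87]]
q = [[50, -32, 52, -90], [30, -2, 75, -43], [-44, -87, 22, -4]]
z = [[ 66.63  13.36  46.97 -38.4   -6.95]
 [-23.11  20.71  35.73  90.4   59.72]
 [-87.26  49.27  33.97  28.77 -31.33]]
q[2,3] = -4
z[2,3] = 28.77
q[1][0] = 30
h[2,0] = -6.62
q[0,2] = 52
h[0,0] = 64.41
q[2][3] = -4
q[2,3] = -4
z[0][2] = 46.97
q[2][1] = -87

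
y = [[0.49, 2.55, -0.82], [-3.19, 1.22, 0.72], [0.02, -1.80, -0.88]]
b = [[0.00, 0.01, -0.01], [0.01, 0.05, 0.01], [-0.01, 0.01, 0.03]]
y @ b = [[0.03, 0.12, -0.00], [0.01, 0.04, 0.07], [-0.01, -0.10, -0.04]]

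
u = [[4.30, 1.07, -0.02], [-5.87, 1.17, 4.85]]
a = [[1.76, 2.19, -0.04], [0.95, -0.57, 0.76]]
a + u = [[6.06, 3.26, -0.06], [-4.92, 0.60, 5.61]]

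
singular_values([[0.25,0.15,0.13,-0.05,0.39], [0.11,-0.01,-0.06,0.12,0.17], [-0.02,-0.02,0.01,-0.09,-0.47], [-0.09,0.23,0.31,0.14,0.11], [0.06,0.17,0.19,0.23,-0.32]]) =[0.74, 0.55, 0.26, 0.22, 0.0]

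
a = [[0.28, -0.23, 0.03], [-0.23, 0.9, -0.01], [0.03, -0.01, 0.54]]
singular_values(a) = [0.98, 0.54, 0.2]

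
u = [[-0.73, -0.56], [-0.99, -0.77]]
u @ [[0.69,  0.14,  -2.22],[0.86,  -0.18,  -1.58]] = [[-0.99, -0.0, 2.51], [-1.35, -0.0, 3.41]]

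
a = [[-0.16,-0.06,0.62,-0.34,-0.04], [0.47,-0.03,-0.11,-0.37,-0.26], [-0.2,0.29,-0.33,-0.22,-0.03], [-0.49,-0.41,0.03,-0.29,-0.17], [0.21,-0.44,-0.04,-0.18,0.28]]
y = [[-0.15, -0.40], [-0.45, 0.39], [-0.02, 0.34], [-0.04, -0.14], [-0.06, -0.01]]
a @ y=[[0.05,0.3],[-0.02,-0.18],[-0.08,0.11],[0.28,0.09],[0.16,-0.25]]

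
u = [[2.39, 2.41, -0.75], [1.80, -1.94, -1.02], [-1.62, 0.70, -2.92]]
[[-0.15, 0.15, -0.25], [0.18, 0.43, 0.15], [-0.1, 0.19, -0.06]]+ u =[[2.24, 2.56, -1.0], [1.98, -1.51, -0.87], [-1.72, 0.89, -2.98]]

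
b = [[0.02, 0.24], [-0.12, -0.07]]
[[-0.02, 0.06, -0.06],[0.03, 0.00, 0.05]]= b @ [[-0.19, -0.18, -0.26], [-0.05, 0.28, -0.22]]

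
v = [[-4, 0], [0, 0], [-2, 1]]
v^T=[[-4, 0, -2], [0, 0, 1]]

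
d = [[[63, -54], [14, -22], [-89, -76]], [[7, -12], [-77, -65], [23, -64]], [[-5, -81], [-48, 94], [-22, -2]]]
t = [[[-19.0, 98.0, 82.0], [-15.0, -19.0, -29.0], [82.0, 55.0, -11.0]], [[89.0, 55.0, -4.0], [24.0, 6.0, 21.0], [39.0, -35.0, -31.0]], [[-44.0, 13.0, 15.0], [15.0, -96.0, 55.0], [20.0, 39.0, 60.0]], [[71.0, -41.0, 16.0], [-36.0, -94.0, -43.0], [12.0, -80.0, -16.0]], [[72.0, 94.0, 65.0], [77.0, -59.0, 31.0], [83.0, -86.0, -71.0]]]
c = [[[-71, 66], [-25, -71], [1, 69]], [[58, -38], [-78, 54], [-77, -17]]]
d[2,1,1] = 94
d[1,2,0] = 23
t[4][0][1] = 94.0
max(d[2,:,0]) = -5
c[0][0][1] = 66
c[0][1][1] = -71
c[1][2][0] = -77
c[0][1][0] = -25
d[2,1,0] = -48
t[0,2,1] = 55.0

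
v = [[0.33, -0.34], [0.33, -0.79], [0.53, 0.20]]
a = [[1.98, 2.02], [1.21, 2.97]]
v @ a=[[0.24,-0.34], [-0.3,-1.68], [1.29,1.66]]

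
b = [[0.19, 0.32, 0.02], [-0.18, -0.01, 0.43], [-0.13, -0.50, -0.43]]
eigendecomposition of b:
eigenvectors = [[(0.81+0j),-0.22-0.34j,-0.22+0.34j], [-0.49+0.00j,(0.69+0j),0.69-0.00j], [0.32+0.00j,-0.28+0.54j,-0.28-0.54j]]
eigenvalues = [0j, (-0.13+0.43j), (-0.13-0.43j)]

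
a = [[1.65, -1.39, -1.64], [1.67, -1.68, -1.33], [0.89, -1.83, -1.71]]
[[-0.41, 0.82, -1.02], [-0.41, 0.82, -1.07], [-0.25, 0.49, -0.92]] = a @ [[-0.22, 0.45, -0.29], [0.01, -0.02, 0.28], [0.02, -0.03, 0.09]]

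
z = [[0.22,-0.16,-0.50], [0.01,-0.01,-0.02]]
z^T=[[0.22,0.01], [-0.16,-0.01], [-0.50,-0.02]]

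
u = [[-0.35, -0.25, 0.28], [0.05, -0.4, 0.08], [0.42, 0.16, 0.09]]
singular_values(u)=[0.66, 0.39, 0.23]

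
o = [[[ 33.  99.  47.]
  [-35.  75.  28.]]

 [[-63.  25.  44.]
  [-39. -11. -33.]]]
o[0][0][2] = 47.0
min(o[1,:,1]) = -11.0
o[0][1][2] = 28.0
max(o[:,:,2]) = 47.0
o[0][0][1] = 99.0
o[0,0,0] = 33.0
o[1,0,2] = 44.0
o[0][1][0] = -35.0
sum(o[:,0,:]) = 185.0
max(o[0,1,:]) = 75.0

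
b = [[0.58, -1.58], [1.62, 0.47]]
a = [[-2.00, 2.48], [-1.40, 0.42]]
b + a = [[-1.42, 0.90], [0.22, 0.89]]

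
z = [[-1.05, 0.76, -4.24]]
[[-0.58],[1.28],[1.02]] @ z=[[0.61, -0.44, 2.46],[-1.34, 0.97, -5.43],[-1.07, 0.78, -4.32]]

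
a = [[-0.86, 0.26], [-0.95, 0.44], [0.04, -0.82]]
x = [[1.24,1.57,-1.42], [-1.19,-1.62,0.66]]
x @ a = [[-2.61, 2.18],  [2.59, -1.56]]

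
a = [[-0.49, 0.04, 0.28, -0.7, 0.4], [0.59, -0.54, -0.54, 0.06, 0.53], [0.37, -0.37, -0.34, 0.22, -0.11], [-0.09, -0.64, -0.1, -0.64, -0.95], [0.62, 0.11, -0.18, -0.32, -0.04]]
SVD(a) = [[-0.47, -0.11, 0.8, 0.09, -0.34],  [0.7, 0.04, 0.53, 0.32, 0.36],  [0.42, 0.22, -0.11, 0.2, -0.85],  [-0.22, 0.96, 0.05, 0.10, 0.16],  [0.26, 0.16, 0.24, -0.92, -0.08]] @ diag([1.3937314078465686, 1.339201357793057, 0.8976099995922344, 0.6056803161144066, 0.00035968157603004396]) @ [[0.7, -0.27, -0.48, 0.37, 0.24],[0.13, -0.52, -0.19, -0.40, -0.72],[0.03, -0.24, -0.08, -0.74, 0.62],[-0.6, -0.67, -0.1, 0.38, 0.2],[-0.37, 0.37, -0.84, -0.1, -0.06]]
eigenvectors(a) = [[(0.43+0j), (-0.15-0.41j), -0.15+0.41j, -0.37+0.00j, -0.44+0.00j], [(0.42+0j), -0.16+0.43j, -0.16-0.43j, (0.37+0j), -0.70+0.00j], [(-0.15+0j), (-0.11+0.33j), -0.11-0.33j, -0.84+0.00j, -0.15+0.00j], [(-0.55+0j), -0.65+0.00j, -0.65-0.00j, -0.10+0.00j, 0.08+0.00j], [(0.56+0j), -0.19+0.14j, (-0.19-0.14j), -0.06+0.00j, (0.53+0j)]]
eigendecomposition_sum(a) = [[0.18-0.00j,0.10+0.00j,(-0.04+0j),-0.15+0.00j,(0.3+0j)], [(0.18-0j),(0.1+0j),-0.04+0.00j,(-0.15+0j),0.29+0.00j], [(-0.06+0j),(-0.04-0j),(0.01-0j),0.05-0.00j,(-0.1-0j)], [(-0.23+0j),(-0.13-0j),0.05-0.00j,(0.19-0j),(-0.38-0j)], [(0.24-0j),0.14+0.00j,-0.05+0.00j,(-0.19+0j),0.39+0.00j]] + [[(-0.27+0.14j), (0.05-0.21j), (0.18-0.12j), -0.28-0.19j, (-0.06-0.17j)], [(0.31+0.08j), (-0.19+0.13j), (-0.22-0.03j), (0.09+0.35j), -0.06+0.17j], [0.24+0.05j, (-0.14+0.1j), -0.17-0.01j, 0.08+0.26j, -0.04+0.14j], [0.06+0.45j, -0.27-0.18j, -0.08-0.31j, -0.41+0.30j, (-0.27+0.01j)], [0.11+0.12j, (-0.12+0j), (-0.09-0.07j), (-0.06+0.18j), (-0.08+0.06j)]] + [[-0.27-0.14j, (0.05+0.21j), (0.18+0.12j), -0.28+0.19j, -0.06+0.17j],[0.31-0.08j, (-0.19-0.13j), (-0.22+0.03j), (0.09-0.35j), (-0.06-0.17j)],[0.24-0.05j, (-0.14-0.1j), -0.17+0.01j, 0.08-0.26j, (-0.04-0.14j)],[(0.06-0.45j), (-0.27+0.18j), -0.08+0.31j, -0.41-0.30j, (-0.27-0.01j)],[(0.11-0.12j), (-0.12-0j), (-0.09+0.07j), (-0.06-0.18j), (-0.08-0.06j)]] + [[0.00+0.00j, -0.00+0.00j, -0j, -0.00+0.00j, 0.00+0.00j], [(-0-0j), 0.00-0.00j, -0.00+0.00j, -0j, (-0-0j)], [0j, (-0+0j), 0.00-0.00j, (-0+0j), 0j], [0j, (-0+0j), -0j, (-0+0j), 0j], [0.00+0.00j, -0.00+0.00j, 0.00-0.00j, -0.00+0.00j, 0j]] + [[(-0.13-0j),(-0.17-0j),(-0.04+0j),0.01-0.00j,0.23-0.00j],  [(-0.21-0j),-0.27-0.00j,(-0.06+0j),(0.02-0j),(0.36-0j)],  [(-0.04-0j),(-0.06-0j),(-0.01+0j),0.00-0.00j,0.08-0.00j],  [(0.02+0j),0.03+0.00j,(0.01-0j),-0.00+0.00j,-0.04+0.00j],  [(0.16+0j),0.21+0.00j,0.05-0.00j,-0.01+0.00j,-0.28+0.00j]]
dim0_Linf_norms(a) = [0.62, 0.64, 0.54, 0.7, 0.95]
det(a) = -0.00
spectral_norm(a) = 1.39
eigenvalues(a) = [(0.87+0j), (-1.12+0.61j), (-1.12-0.61j), 0j, (-0.69+0j)]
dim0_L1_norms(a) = [2.16, 1.7, 1.44, 1.94, 2.03]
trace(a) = -2.05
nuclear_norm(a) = 4.24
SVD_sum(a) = [[-0.46, 0.18, 0.32, -0.25, -0.16], [0.68, -0.26, -0.47, 0.36, 0.24], [0.41, -0.16, -0.28, 0.22, 0.14], [-0.22, 0.08, 0.15, -0.12, -0.07], [0.25, -0.1, -0.18, 0.14, 0.09]] + [[-0.02, 0.07, 0.03, 0.06, 0.10], [0.01, -0.03, -0.01, -0.02, -0.04], [0.04, -0.16, -0.06, -0.12, -0.21], [0.16, -0.67, -0.24, -0.51, -0.92], [0.03, -0.11, -0.04, -0.09, -0.15]] + [[0.02, -0.18, -0.06, -0.53, 0.45], [0.01, -0.12, -0.04, -0.35, 0.3], [-0.00, 0.02, 0.01, 0.08, -0.06], [0.0, -0.01, -0.00, -0.03, 0.03], [0.01, -0.05, -0.02, -0.16, 0.14]] + [[-0.03, -0.04, -0.01, 0.02, 0.01], [-0.11, -0.13, -0.02, 0.07, 0.04], [-0.07, -0.08, -0.01, 0.05, 0.02], [-0.04, -0.04, -0.01, 0.02, 0.01], [0.33, 0.37, 0.05, -0.21, -0.11]] + [[0.00, -0.00, 0.0, 0.0, 0.00], [-0.0, 0.0, -0.00, -0.0, -0.0], [0.0, -0.00, 0.00, 0.0, 0.0], [-0.0, 0.00, -0.0, -0.00, -0.00], [0.0, -0.00, 0.00, 0.00, 0.00]]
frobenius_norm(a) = 2.22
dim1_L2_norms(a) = [0.98, 1.1, 0.67, 1.32, 0.73]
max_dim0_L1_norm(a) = 2.16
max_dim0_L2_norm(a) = 1.16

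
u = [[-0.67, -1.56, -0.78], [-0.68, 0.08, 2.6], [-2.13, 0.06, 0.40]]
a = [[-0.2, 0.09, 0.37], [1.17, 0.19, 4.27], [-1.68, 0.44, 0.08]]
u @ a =[[-0.38, -0.70, -6.97], [-4.14, 1.1, 0.30], [-0.18, -0.0, -0.50]]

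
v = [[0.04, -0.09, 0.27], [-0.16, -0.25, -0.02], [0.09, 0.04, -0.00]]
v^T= [[0.04, -0.16, 0.09], [-0.09, -0.25, 0.04], [0.27, -0.02, -0.0]]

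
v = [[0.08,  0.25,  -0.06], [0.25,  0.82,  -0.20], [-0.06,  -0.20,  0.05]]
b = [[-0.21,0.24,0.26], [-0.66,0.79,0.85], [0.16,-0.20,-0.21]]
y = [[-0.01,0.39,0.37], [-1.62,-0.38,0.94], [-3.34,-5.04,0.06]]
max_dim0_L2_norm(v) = 0.88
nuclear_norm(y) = 7.83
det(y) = 1.32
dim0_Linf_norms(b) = [0.66, 0.79, 0.85]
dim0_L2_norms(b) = [0.71, 0.85, 0.91]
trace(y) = -0.33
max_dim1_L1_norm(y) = 8.44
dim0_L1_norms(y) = [4.97, 5.81, 1.37]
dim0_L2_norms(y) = [3.71, 5.07, 1.01]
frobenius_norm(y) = 6.36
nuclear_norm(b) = 1.45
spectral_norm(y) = 6.18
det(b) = -0.00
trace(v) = 0.95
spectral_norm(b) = 1.44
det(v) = 0.00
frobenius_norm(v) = 0.95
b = v @ y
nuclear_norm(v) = 0.95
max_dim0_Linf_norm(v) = 0.82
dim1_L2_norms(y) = [0.54, 1.91, 6.05]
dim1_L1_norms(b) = [0.71, 2.3, 0.57]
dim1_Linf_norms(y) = [0.39, 1.62, 5.04]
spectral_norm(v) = 0.95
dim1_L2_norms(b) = [0.41, 1.33, 0.33]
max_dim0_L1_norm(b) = 1.32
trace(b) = 0.37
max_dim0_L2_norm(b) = 0.91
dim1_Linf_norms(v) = [0.25, 0.82, 0.2]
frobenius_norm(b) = 1.44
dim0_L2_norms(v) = [0.27, 0.88, 0.21]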